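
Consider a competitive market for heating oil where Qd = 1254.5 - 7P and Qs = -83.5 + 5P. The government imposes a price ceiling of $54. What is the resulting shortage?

Shortage = 690

Equilibrium price would be P* = 111.5, so the ceiling at 54 binds.
At P = 54: Qd = 1254.5 − 7(54) = 876.5, Qs = -83.5 + 5(54) = 186.5.
Shortage = 876.5 − 186.5 = 690.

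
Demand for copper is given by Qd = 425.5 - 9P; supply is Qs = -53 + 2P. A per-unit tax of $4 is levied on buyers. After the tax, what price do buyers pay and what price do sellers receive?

Pre-tax equilibrium: P* = 43.5, Q* = 34.
Tax on buyers shifts demand to Qd = 425.5 − 9(P + 4) = 389.5 - 9P.
389.5 - 9P = -53 + 2P gives seller price Ps = 885/22; buyers pay Pb = 885/22 + 4 = 973/22.
New quantity: Q = 425.5 − 9(973/22) = 302/11.

Buyers pay 973/22, sellers receive 885/22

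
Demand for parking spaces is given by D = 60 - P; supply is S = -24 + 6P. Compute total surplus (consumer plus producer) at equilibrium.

Total surplus = 1344

Equilibrium: 60 - P = -24 + 6P gives P* = 12, Q* = 48.
Demand choke price: P = 60; supply starts at P = 4.
CS = ½(60 − 12)(48) = 1152; PS = ½(12 − 4)(48) = 192.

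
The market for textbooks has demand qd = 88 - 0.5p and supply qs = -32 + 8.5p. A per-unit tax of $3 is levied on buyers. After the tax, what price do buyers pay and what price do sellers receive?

Pre-tax equilibrium: p* = 40/3, q* = 244/3.
Tax on buyers shifts demand to qd = 88 − 0.5(p + 3) = 86.5 - 0.5p.
86.5 - 0.5p = -32 + 8.5p gives seller price ps = 79/6; buyers pay pb = 79/6 + 3 = 97/6.
New quantity: q = 88 − 0.5(97/6) = 959/12.

Buyers pay 97/6, sellers receive 79/6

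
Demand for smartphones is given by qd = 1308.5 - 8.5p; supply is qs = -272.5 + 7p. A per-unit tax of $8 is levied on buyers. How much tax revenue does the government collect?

Tax revenue = 101876/31

Pre-tax equilibrium: p* = 102, q* = 441.5.
Tax on buyers shifts demand to qd = 1308.5 − 8.5(p + 8) = 1240.5 - 8.5p.
1240.5 - 8.5p = -272.5 + 7p gives seller price ps = 3026/31; buyers pay pb = 3026/31 + 8 = 3274/31.
New quantity: q = 1308.5 − 8.5(3274/31) = 25469/62.
Revenue = 8 × 25469/62 = 101876/31.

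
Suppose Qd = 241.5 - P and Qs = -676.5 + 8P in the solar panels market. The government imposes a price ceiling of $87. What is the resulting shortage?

Equilibrium price would be P* = 102, so the ceiling at 87 binds.
At P = 87: Qd = 241.5 − 1(87) = 154.5, Qs = -676.5 + 8(87) = 19.5.
Shortage = 154.5 − 19.5 = 135.

Shortage = 135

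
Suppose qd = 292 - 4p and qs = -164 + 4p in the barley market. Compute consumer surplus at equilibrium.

Equilibrium: 292 - 4p = -164 + 4p gives p* = 57, q* = 64.
Demand choke price (qd = 0): p = 73.
CS = ½(73 − 57)(64) = 512.

Consumer surplus = 512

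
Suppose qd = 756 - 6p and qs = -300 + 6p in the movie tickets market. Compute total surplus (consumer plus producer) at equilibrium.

Total surplus = 8664

Equilibrium: 756 - 6p = -300 + 6p gives p* = 88, q* = 228.
Demand choke price: p = 126; supply starts at p = 50.
CS = ½(126 − 88)(228) = 4332; PS = ½(88 − 50)(228) = 4332.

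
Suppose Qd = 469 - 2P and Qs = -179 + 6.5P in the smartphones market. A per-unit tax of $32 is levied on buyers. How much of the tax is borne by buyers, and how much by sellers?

Pre-tax equilibrium: P* = 1296/17, Q* = 5381/17.
Tax on buyers shifts demand to Qd = 469 − 2(P + 32) = 405 - 2P.
405 - 2P = -179 + 6.5P gives seller price Ps = 1168/17; buyers pay Pb = 1168/17 + 32 = 1712/17.
New quantity: Q = 469 − 2(1712/17) = 4549/17.
Buyer burden = 1712/17 − 1296/17 = 416/17; seller burden = 1296/17 − 1168/17 = 128/17.

Buyers bear 416/17, sellers bear 128/17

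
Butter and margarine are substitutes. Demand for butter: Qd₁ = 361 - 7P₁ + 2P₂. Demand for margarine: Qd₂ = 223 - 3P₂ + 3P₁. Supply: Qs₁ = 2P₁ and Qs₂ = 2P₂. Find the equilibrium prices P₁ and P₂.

P₁ = 2251/39, P₂ = 1030/13

Market 1: 361 - 7P₁ + 2P₂ = 2P₁ → 9P₁ - 2P₂ = 361.
Market 2: 5P₂ - 3P₁ = 223.
Eliminating P₂: 5×(1) + 2×(2) gives 39P₁ = 2251, so P₁ = 2251/39.
Back-substitute into (2): P₂ = (223 + 3×2251/39) / 5 = 1030/13.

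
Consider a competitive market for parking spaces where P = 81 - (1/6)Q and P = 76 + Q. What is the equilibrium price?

P* = 562/7

Set the two price expressions equal: 81 - (1/6)Q = 76 + Q.
5 = (7/6)Q, so Q* = 30/7.
P* = 81 − (1/6)(30/7) = 562/7.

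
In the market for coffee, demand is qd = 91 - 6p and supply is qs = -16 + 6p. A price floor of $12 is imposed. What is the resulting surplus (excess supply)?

Equilibrium price would be p* = 107/12, so the floor at 12 binds.
At p = 12: qd = 19, qs = 56.
Surplus = 56 − 19 = 37.

Surplus = 37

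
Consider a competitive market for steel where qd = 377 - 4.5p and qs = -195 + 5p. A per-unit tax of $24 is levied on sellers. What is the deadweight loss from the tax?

Pre-tax equilibrium: p* = 1144/19, q* = 2015/19.
Tax on sellers shifts supply to qs = -195 + 5(p − 24) = -315 + 5p.
377 - 4.5p = -315 + 5p gives buyer price pb = 1384/19; sellers receive ps = 1384/19 − 24 = 928/19.
New quantity: q = 377 − 4.5(1384/19) = 935/19.
DWL = ½ × 24 × (2015/19 − 935/19) = 12960/19.

Deadweight loss = 12960/19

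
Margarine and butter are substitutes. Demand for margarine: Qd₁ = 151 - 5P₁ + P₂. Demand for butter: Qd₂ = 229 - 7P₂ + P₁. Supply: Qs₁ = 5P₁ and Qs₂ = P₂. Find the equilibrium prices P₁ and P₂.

P₁ = 1437/79, P₂ = 2441/79

Market 1: 151 - 5P₁ + P₂ = 5P₁ → 10P₁ - P₂ = 151.
Market 2: 8P₂ - P₁ = 229.
Eliminating P₂: 8×(1) + 1×(2) gives 79P₁ = 1437, so P₁ = 1437/79.
Back-substitute into (2): P₂ = (229 + 1×1437/79) / 8 = 2441/79.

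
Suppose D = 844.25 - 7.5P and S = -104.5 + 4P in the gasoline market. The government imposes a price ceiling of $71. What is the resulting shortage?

Equilibrium price would be P* = 82.5, so the ceiling at 71 binds.
At P = 71: D = 844.25 − 7.5(71) = 311.75, S = -104.5 + 4(71) = 179.5.
Shortage = 311.75 − 179.5 = 132.25.

Shortage = 132.25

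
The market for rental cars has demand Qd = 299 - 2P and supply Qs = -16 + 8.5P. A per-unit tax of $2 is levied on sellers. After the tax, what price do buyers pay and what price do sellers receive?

Buyers pay 664/21, sellers receive 622/21

Pre-tax equilibrium: P* = 30, Q* = 239.
Tax on sellers shifts supply to Qs = -16 + 8.5(P − 2) = -33 + 8.5P.
299 - 2P = -33 + 8.5P gives buyer price Pb = 664/21; sellers receive Ps = 664/21 − 2 = 622/21.
New quantity: Q = 299 − 2(664/21) = 4951/21.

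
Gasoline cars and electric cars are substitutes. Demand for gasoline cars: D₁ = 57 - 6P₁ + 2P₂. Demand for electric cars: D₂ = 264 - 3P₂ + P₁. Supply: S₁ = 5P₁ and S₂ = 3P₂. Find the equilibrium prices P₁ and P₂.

Market 1: 57 - 6P₁ + 2P₂ = 5P₁ → 11P₁ - 2P₂ = 57.
Market 2: 6P₂ - P₁ = 264.
Eliminating P₂: 6×(1) + 2×(2) gives 64P₁ = 870, so P₁ = 13.59375.
Back-substitute into (2): P₂ = (264 + 1×13.59375) / 6 = 46.265625.

P₁ = 13.59375, P₂ = 46.265625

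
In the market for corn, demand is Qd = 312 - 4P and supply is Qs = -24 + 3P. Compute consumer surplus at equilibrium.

Consumer surplus = 1800

Equilibrium: 312 - 4P = -24 + 3P gives P* = 48, Q* = 120.
Demand choke price (Qd = 0): P = 78.
CS = ½(78 − 48)(120) = 1800.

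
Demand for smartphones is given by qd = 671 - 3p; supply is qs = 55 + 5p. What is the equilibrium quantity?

Set qd = qs: 671 - 3p = 55 + 5p.
616 = 8p, so p* = 77.
q* = 671 − 3(77) = 440.

q* = 440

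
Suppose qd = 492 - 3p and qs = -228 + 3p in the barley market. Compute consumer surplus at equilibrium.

Equilibrium: 492 - 3p = -228 + 3p gives p* = 120, q* = 132.
Demand choke price (qd = 0): p = 164.
CS = ½(164 − 120)(132) = 2904.

Consumer surplus = 2904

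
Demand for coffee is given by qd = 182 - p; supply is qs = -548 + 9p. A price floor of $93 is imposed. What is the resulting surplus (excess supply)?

Equilibrium price would be p* = 73, so the floor at 93 binds.
At p = 93: qd = 89, qs = 289.
Surplus = 289 − 89 = 200.

Surplus = 200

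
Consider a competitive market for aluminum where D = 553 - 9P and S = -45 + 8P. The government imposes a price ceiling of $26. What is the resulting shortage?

Equilibrium price would be P* = 598/17, so the ceiling at 26 binds.
At P = 26: D = 553 − 9(26) = 319, S = -45 + 8(26) = 163.
Shortage = 319 − 163 = 156.

Shortage = 156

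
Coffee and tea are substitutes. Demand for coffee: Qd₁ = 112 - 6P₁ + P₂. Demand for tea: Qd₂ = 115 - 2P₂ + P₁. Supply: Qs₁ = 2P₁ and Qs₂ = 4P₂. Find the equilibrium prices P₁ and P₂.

P₁ = 787/47, P₂ = 1032/47

Market 1: 112 - 6P₁ + P₂ = 2P₁ → 8P₁ - P₂ = 112.
Market 2: 6P₂ - P₁ = 115.
Eliminating P₂: 6×(1) + 1×(2) gives 47P₁ = 787, so P₁ = 787/47.
Back-substitute into (2): P₂ = (115 + 1×787/47) / 6 = 1032/47.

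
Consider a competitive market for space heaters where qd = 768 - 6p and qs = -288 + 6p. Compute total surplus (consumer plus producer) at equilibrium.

Total surplus = 9600

Equilibrium: 768 - 6p = -288 + 6p gives p* = 88, q* = 240.
Demand choke price: p = 128; supply starts at p = 48.
CS = ½(128 − 88)(240) = 4800; PS = ½(88 − 48)(240) = 4800.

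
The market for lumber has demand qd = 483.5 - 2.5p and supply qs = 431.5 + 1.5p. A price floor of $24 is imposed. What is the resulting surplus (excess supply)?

Equilibrium price would be p* = 13, so the floor at 24 binds.
At p = 24: qd = 423.5, qs = 467.5.
Surplus = 467.5 − 423.5 = 44.

Surplus = 44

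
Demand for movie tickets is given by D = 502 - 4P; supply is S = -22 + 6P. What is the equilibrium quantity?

Set D = S: 502 - 4P = -22 + 6P.
524 = 10P, so P* = 52.4.
Q* = 502 − 4(52.4) = 292.4.

Q* = 292.4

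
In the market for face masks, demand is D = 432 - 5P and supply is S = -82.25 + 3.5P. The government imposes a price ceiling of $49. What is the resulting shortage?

Equilibrium price would be P* = 60.5, so the ceiling at 49 binds.
At P = 49: D = 432 − 5(49) = 187, S = -82.25 + 3.5(49) = 89.25.
Shortage = 187 − 89.25 = 97.75.

Shortage = 97.75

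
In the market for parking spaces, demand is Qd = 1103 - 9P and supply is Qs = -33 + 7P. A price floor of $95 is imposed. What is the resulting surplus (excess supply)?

Surplus = 384

Equilibrium price would be P* = 71, so the floor at 95 binds.
At P = 95: Qd = 248, Qs = 632.
Surplus = 632 − 248 = 384.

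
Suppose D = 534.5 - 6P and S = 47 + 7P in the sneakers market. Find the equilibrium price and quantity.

P* = 37.5, Q* = 309.5

Set D = S: 534.5 - 6P = 47 + 7P.
487.5 = 13P, so P* = 37.5.
Q* = 534.5 − 6(37.5) = 309.5.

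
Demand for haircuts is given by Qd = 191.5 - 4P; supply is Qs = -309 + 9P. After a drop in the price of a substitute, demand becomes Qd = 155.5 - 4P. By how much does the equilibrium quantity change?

ΔQ = -324/13

Original equilibrium: P* = 38.5, Q* = 37.5.
New equilibrium: 155.5 - 4P = -309 + 9P, so 464.5 = 13P and P' = 929/26; Q' = 155.5 − 4(929/26) = 327/26.
Change in quantity: 327/26 − 37.5 = -324/13.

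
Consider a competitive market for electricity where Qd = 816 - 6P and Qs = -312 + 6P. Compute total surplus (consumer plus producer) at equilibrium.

Total surplus = 10584

Equilibrium: 816 - 6P = -312 + 6P gives P* = 94, Q* = 252.
Demand choke price: P = 136; supply starts at P = 52.
CS = ½(136 − 94)(252) = 5292; PS = ½(94 − 52)(252) = 5292.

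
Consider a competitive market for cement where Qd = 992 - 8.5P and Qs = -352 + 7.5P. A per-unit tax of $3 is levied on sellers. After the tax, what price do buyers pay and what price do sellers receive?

Buyers pay $85.40625, sellers receive $82.40625

Pre-tax equilibrium: P* = 84, Q* = 278.
Tax on sellers shifts supply to Qs = -352 + 7.5(P − 3) = -374.5 + 7.5P.
992 - 8.5P = -374.5 + 7.5P gives buyer price Pb = 85.40625; sellers receive Ps = 85.40625 − 3 = 82.40625.
New quantity: Q = 992 − 8.5(85.40625) = 266.046875.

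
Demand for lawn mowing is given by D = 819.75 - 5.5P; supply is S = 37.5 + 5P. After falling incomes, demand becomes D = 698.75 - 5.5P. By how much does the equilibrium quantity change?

ΔQ = -1210/21

Original equilibrium: P* = 74.5, Q* = 410.
New equilibrium: 698.75 - 5.5P = 37.5 + 5P, so 661.25 = 10.5P and P' = 2645/42; Q' = 698.75 − 5.5(2645/42) = 7400/21.
Change in quantity: 7400/21 − 410 = -1210/21.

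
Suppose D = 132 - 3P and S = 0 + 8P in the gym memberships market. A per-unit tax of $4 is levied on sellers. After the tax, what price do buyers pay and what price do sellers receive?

Pre-tax equilibrium: P* = 12, Q* = 96.
Tax on sellers shifts supply to S = 0 + 8(P − 4) = -32 + 8P.
132 - 3P = -32 + 8P gives buyer price Pb = 164/11; sellers receive Ps = 164/11 − 4 = 120/11.
New quantity: Q = 132 − 3(164/11) = 960/11.

Buyers pay 164/11, sellers receive 120/11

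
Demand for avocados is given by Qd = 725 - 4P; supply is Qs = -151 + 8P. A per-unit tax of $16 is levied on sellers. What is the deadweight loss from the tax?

Pre-tax equilibrium: P* = 73, Q* = 433.
Tax on sellers shifts supply to Qs = -151 + 8(P − 16) = -279 + 8P.
725 - 4P = -279 + 8P gives buyer price Pb = 251/3; sellers receive Ps = 251/3 − 16 = 203/3.
New quantity: Q = 725 − 4(251/3) = 1171/3.
DWL = ½ × 16 × (433 − 1171/3) = 1024/3.

Deadweight loss = 1024/3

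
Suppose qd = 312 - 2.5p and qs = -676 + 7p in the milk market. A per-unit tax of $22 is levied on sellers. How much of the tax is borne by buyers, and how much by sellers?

Pre-tax equilibrium: p* = 104, q* = 52.
Tax on sellers shifts supply to qs = -676 + 7(p − 22) = -830 + 7p.
312 - 2.5p = -830 + 7p gives buyer price pb = 2284/19; sellers receive ps = 2284/19 − 22 = 1866/19.
New quantity: q = 312 − 2.5(2284/19) = 218/19.
Buyer burden = 2284/19 − 104 = 308/19; seller burden = 104 − 1866/19 = 110/19.

Buyers bear 308/19, sellers bear 110/19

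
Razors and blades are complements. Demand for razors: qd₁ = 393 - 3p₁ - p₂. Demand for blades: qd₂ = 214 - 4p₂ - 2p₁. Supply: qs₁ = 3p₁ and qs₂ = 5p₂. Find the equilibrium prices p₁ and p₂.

p₁ = 3323/52, p₂ = 249/26

Market 1: 393 - 3p₁ - p₂ = 3p₁ → 6p₁ + p₂ = 393.
Market 2: 9p₂ + 2p₁ = 214.
Eliminating p₂: 9×(1) − 1×(2) gives 52p₁ = 3323, so p₁ = 3323/52.
Back-substitute into (2): p₂ = (214 − 2×3323/52) / 9 = 249/26.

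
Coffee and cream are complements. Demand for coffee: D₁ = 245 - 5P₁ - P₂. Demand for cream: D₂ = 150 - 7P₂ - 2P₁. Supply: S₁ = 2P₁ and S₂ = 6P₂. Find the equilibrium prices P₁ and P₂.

Market 1: 245 - 5P₁ - P₂ = 2P₁ → 7P₁ + P₂ = 245.
Market 2: 13P₂ + 2P₁ = 150.
Eliminating P₂: 13×(1) − 1×(2) gives 89P₁ = 3035, so P₁ = 3035/89.
Back-substitute into (2): P₂ = (150 − 2×3035/89) / 13 = 560/89.

P₁ = 3035/89, P₂ = 560/89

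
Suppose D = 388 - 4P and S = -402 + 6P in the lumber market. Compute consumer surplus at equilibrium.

Equilibrium: 388 - 4P = -402 + 6P gives P* = 79, Q* = 72.
Demand choke price (D = 0): P = 97.
CS = ½(97 − 79)(72) = 648.

Consumer surplus = 648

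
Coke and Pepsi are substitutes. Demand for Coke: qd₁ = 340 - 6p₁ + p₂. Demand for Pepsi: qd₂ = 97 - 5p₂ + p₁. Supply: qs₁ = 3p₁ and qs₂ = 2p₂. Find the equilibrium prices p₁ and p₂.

Market 1: 340 - 6p₁ + p₂ = 3p₁ → 9p₁ - p₂ = 340.
Market 2: 7p₂ - p₁ = 97.
Eliminating p₂: 7×(1) + 1×(2) gives 62p₁ = 2477, so p₁ = 2477/62.
Back-substitute into (2): p₂ = (97 + 1×2477/62) / 7 = 1213/62.

p₁ = 2477/62, p₂ = 1213/62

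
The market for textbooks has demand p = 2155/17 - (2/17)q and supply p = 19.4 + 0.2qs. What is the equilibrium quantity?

q* = 338

Set the two price expressions equal: 2155/17 - (2/17)q = 19.4 + 0.2q.
9126/85 = (27/85)q, so q* = 338.
p* = 2155/17 − (2/17)(338) = 87.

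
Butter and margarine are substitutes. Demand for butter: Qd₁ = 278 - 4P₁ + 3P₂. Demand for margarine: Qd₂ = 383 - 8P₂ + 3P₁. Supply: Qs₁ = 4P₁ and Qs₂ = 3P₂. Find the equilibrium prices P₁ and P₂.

Market 1: 278 - 4P₁ + 3P₂ = 4P₁ → 8P₁ - 3P₂ = 278.
Market 2: 11P₂ - 3P₁ = 383.
Eliminating P₂: 11×(1) + 3×(2) gives 79P₁ = 4207, so P₁ = 4207/79.
Back-substitute into (2): P₂ = (383 + 3×4207/79) / 11 = 3898/79.

P₁ = 4207/79, P₂ = 3898/79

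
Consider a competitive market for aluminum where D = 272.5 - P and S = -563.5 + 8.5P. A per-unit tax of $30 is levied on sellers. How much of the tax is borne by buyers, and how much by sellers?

Pre-tax equilibrium: P* = 88, Q* = 184.5.
Tax on sellers shifts supply to S = -563.5 + 8.5(P − 30) = -818.5 + 8.5P.
272.5 - P = -818.5 + 8.5P gives buyer price Pb = 2182/19; sellers receive Ps = 2182/19 − 30 = 1612/19.
New quantity: Q = 272.5 − 1(2182/19) = 5991/38.
Buyer burden = 2182/19 − 88 = 510/19; seller burden = 88 − 1612/19 = 60/19.

Buyers bear 510/19, sellers bear 60/19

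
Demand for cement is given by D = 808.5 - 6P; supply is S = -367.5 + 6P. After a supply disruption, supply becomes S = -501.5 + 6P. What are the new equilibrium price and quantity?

P' = 655/6, Q' = 153.5

Original equilibrium: P* = 98, Q* = 220.5.
New equilibrium: 808.5 - 6P = -501.5 + 6P, so 1310 = 12P and P' = 655/6; Q' = 808.5 − 6(655/6) = 153.5.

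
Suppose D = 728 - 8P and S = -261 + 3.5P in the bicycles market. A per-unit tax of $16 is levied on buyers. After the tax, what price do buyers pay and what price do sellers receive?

Buyers pay 2090/23, sellers receive 1722/23

Pre-tax equilibrium: P* = 86, Q* = 40.
Tax on buyers shifts demand to D = 728 − 8(P + 16) = 600 - 8P.
600 - 8P = -261 + 3.5P gives seller price Ps = 1722/23; buyers pay Pb = 1722/23 + 16 = 2090/23.
New quantity: Q = 728 − 8(2090/23) = 24/23.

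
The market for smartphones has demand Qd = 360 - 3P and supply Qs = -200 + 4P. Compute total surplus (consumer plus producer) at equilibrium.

Equilibrium: 360 - 3P = -200 + 4P gives P* = 80, Q* = 120.
Demand choke price: P = 120; supply starts at P = 50.
CS = ½(120 − 80)(120) = 2400; PS = ½(80 − 50)(120) = 1800.

Total surplus = 4200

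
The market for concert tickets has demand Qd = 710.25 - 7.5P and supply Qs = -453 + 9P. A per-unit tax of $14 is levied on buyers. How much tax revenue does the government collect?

Tax revenue = 19131/11

Pre-tax equilibrium: P* = 70.5, Q* = 181.5.
Tax on buyers shifts demand to Qd = 710.25 − 7.5(P + 14) = 605.25 - 7.5P.
605.25 - 7.5P = -453 + 9P gives seller price Ps = 1411/22; buyers pay Pb = 1411/22 + 14 = 1719/22.
New quantity: Q = 710.25 − 7.5(1719/22) = 2733/22.
Revenue = 14 × 2733/22 = 19131/11.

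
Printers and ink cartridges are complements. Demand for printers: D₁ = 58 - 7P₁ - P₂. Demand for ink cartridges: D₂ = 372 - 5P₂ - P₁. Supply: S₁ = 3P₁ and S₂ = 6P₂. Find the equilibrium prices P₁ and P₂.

P₁ = 266/109, P₂ = 3662/109

Market 1: 58 - 7P₁ - P₂ = 3P₁ → 10P₁ + P₂ = 58.
Market 2: 11P₂ + P₁ = 372.
Eliminating P₂: 11×(1) − 1×(2) gives 109P₁ = 266, so P₁ = 266/109.
Back-substitute into (2): P₂ = (372 − 1×266/109) / 11 = 3662/109.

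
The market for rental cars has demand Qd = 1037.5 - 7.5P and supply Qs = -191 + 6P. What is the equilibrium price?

Set Qd = Qs: 1037.5 - 7.5P = -191 + 6P.
1228.5 = 13.5P, so P* = 91.
Q* = 1037.5 − 7.5(91) = 355.

P* = 91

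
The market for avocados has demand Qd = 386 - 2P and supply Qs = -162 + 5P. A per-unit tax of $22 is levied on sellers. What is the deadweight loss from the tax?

Deadweight loss = 2420/7

Pre-tax equilibrium: P* = 548/7, Q* = 1606/7.
Tax on sellers shifts supply to Qs = -162 + 5(P − 22) = -272 + 5P.
386 - 2P = -272 + 5P gives buyer price Pb = 94; sellers receive Ps = 94 − 22 = 72.
New quantity: Q = 386 − 2(94) = 198.
DWL = ½ × 22 × (1606/7 − 198) = 2420/7.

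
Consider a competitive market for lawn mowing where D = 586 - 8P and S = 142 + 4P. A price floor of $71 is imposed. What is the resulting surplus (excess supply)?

Equilibrium price would be P* = 37, so the floor at 71 binds.
At P = 71: D = 18, S = 426.
Surplus = 426 − 18 = 408.

Surplus = 408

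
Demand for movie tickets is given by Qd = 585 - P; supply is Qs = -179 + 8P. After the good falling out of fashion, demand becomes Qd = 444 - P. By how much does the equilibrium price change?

ΔP = -47/3

Original equilibrium: P* = 764/9, Q* = 4501/9.
New equilibrium: 444 - P = -179 + 8P, so 623 = 9P and P' = 623/9; Q' = 444 − 1(623/9) = 3373/9.
Change in price: 623/9 − 764/9 = -47/3.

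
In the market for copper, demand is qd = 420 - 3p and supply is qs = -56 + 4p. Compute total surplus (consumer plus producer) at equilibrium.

Total surplus = 13608

Equilibrium: 420 - 3p = -56 + 4p gives p* = 68, q* = 216.
Demand choke price: p = 140; supply starts at p = 14.
CS = ½(140 − 68)(216) = 7776; PS = ½(68 − 14)(216) = 5832.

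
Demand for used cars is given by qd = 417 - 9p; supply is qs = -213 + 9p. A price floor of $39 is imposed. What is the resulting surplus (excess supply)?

Equilibrium price would be p* = 35, so the floor at 39 binds.
At p = 39: qd = 66, qs = 138.
Surplus = 138 − 66 = 72.

Surplus = 72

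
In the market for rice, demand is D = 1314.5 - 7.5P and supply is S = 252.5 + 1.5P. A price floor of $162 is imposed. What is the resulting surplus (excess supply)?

Surplus = 396

Equilibrium price would be P* = 118, so the floor at 162 binds.
At P = 162: D = 99.5, S = 495.5.
Surplus = 495.5 − 99.5 = 396.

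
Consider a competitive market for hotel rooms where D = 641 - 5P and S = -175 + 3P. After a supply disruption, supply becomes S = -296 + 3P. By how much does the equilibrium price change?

ΔP = 15.125

Original equilibrium: P* = 102, Q* = 131.
New equilibrium: 641 - 5P = -296 + 3P, so 937 = 8P and P' = 117.125; Q' = 641 − 5(117.125) = 55.375.
Change in price: 117.125 − 102 = 15.125.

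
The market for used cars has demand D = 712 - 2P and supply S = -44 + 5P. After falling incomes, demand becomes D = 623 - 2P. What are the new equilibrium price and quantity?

Original equilibrium: P* = 108, Q* = 496.
New equilibrium: 623 - 2P = -44 + 5P, so 667 = 7P and P' = 667/7; Q' = 623 − 2(667/7) = 3027/7.

P' = 667/7, Q' = 3027/7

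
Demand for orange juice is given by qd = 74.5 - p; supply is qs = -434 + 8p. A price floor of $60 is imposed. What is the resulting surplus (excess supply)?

Equilibrium price would be p* = 56.5, so the floor at 60 binds.
At p = 60: qd = 14.5, qs = 46.
Surplus = 46 − 14.5 = 31.5.

Surplus = 31.5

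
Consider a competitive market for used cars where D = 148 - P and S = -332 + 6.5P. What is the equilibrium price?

P* = 64

Set D = S: 148 - P = -332 + 6.5P.
480 = 7.5P, so P* = 64.
Q* = 148 − 1(64) = 84.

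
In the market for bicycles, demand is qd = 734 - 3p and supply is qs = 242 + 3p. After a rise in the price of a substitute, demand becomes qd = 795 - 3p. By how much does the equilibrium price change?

Δp = 61/6

Original equilibrium: p* = 82, q* = 488.
New equilibrium: 795 - 3p = 242 + 3p, so 553 = 6p and p' = 553/6; q' = 795 − 3(553/6) = 518.5.
Change in price: 553/6 − 82 = 61/6.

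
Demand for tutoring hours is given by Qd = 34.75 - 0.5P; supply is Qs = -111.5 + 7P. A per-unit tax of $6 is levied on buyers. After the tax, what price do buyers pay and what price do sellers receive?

Pre-tax equilibrium: P* = 19.5, Q* = 25.
Tax on buyers shifts demand to Qd = 34.75 − 0.5(P + 6) = 31.75 - 0.5P.
31.75 - 0.5P = -111.5 + 7P gives seller price Ps = 19.1; buyers pay Pb = 19.1 + 6 = 25.1.
New quantity: Q = 34.75 − 0.5(25.1) = 22.2.

Buyers pay $25.1, sellers receive $19.1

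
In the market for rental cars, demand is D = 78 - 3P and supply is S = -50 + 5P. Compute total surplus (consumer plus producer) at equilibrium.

Total surplus = 240

Equilibrium: 78 - 3P = -50 + 5P gives P* = 16, Q* = 30.
Demand choke price: P = 26; supply starts at P = 10.
CS = ½(26 − 16)(30) = 150; PS = ½(16 − 10)(30) = 90.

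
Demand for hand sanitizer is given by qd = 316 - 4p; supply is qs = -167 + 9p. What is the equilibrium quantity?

Set qd = qs: 316 - 4p = -167 + 9p.
483 = 13p, so p* = 483/13.
q* = 316 − 4(483/13) = 2176/13.

q* = 2176/13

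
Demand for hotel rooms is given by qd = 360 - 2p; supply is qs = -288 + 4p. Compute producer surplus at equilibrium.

Producer surplus = 2592

Equilibrium: 360 - 2p = -288 + 4p gives p* = 108, q* = 144.
Supply starts at p = 72 (where qs = 0).
PS = ½(108 − 72)(144) = 2592.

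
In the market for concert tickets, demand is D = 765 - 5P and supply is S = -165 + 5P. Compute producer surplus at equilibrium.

Producer surplus = 9000

Equilibrium: 765 - 5P = -165 + 5P gives P* = 93, Q* = 300.
Supply starts at P = 33 (where S = 0).
PS = ½(93 − 33)(300) = 9000.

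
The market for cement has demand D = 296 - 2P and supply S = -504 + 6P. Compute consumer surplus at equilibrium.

Equilibrium: 296 - 2P = -504 + 6P gives P* = 100, Q* = 96.
Demand choke price (D = 0): P = 148.
CS = ½(148 − 100)(96) = 2304.

Consumer surplus = 2304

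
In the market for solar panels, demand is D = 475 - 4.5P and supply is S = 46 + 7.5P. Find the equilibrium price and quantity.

Set D = S: 475 - 4.5P = 46 + 7.5P.
429 = 12P, so P* = 35.75.
Q* = 475 − 4.5(35.75) = 314.125.

P* = 35.75, Q* = 314.125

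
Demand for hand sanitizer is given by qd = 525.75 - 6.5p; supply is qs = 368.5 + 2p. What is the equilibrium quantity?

Set qd = qs: 525.75 - 6.5p = 368.5 + 2p.
157.25 = 8.5p, so p* = 18.5.
q* = 525.75 − 6.5(18.5) = 405.5.

q* = 405.5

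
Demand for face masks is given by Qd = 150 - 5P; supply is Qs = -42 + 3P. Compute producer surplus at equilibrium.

Producer surplus = 150

Equilibrium: 150 - 5P = -42 + 3P gives P* = 24, Q* = 30.
Supply starts at P = 14 (where Qs = 0).
PS = ½(24 − 14)(30) = 150.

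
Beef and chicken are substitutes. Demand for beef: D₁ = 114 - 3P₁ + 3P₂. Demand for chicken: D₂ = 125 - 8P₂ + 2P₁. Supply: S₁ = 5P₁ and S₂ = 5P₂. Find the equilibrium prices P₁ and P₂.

Market 1: 114 - 3P₁ + 3P₂ = 5P₁ → 8P₁ - 3P₂ = 114.
Market 2: 13P₂ - 2P₁ = 125.
Eliminating P₂: 13×(1) + 3×(2) gives 98P₁ = 1857, so P₁ = 1857/98.
Back-substitute into (2): P₂ = (125 + 2×1857/98) / 13 = 614/49.

P₁ = 1857/98, P₂ = 614/49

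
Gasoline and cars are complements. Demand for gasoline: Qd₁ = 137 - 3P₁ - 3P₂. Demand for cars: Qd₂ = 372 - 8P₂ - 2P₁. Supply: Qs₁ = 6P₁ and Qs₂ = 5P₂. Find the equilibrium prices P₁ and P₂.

P₁ = 665/111, P₂ = 3074/111

Market 1: 137 - 3P₁ - 3P₂ = 6P₁ → 9P₁ + 3P₂ = 137.
Market 2: 13P₂ + 2P₁ = 372.
Eliminating P₂: 13×(1) − 3×(2) gives 111P₁ = 665, so P₁ = 665/111.
Back-substitute into (2): P₂ = (372 − 2×665/111) / 13 = 3074/111.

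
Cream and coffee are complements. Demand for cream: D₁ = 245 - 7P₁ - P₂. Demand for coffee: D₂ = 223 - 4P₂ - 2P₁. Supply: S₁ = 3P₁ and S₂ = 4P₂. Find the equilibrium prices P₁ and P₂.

P₁ = 579/26, P₂ = 290/13

Market 1: 245 - 7P₁ - P₂ = 3P₁ → 10P₁ + P₂ = 245.
Market 2: 8P₂ + 2P₁ = 223.
Eliminating P₂: 8×(1) − 1×(2) gives 78P₁ = 1737, so P₁ = 579/26.
Back-substitute into (2): P₂ = (223 − 2×579/26) / 8 = 290/13.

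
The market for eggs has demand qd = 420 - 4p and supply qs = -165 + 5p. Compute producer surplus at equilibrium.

Producer surplus = 2560

Equilibrium: 420 - 4p = -165 + 5p gives p* = 65, q* = 160.
Supply starts at p = 33 (where qs = 0).
PS = ½(65 − 33)(160) = 2560.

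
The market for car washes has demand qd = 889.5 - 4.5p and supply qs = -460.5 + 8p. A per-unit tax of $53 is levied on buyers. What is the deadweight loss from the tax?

Deadweight loss = 4044.96

Pre-tax equilibrium: p* = 108, q* = 403.5.
Tax on buyers shifts demand to qd = 889.5 − 4.5(p + 53) = 651 - 4.5p.
651 - 4.5p = -460.5 + 8p gives seller price ps = 88.92; buyers pay pb = 88.92 + 53 = 141.92.
New quantity: q = 889.5 − 4.5(141.92) = 250.86.
DWL = ½ × 53 × (403.5 − 250.86) = 4044.96.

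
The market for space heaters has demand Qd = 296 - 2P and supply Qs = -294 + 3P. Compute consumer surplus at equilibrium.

Equilibrium: 296 - 2P = -294 + 3P gives P* = 118, Q* = 60.
Demand choke price (Qd = 0): P = 148.
CS = ½(148 − 118)(60) = 900.

Consumer surplus = 900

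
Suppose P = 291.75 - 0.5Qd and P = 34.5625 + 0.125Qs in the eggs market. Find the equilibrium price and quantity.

P* = 86, Q* = 411.5

Set the two price expressions equal: 291.75 - 0.5Q = 34.5625 + 0.125Q.
257.1875 = 0.625Q, so Q* = 411.5.
P* = 291.75 − (0.5)(411.5) = 86.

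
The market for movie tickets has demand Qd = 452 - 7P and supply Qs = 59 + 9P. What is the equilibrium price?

P* = 24.5625

Set Qd = Qs: 452 - 7P = 59 + 9P.
393 = 16P, so P* = 24.5625.
Q* = 452 − 7(24.5625) = 280.0625.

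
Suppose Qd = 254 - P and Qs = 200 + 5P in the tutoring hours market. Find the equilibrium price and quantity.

P* = 9, Q* = 245

Set Qd = Qs: 254 - P = 200 + 5P.
54 = 6P, so P* = 9.
Q* = 254 − 1(9) = 245.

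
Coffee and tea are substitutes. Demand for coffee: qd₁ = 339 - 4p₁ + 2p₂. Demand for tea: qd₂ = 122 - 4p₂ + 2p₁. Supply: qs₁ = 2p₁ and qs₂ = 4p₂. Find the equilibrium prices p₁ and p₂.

p₁ = 739/11, p₂ = 705/22

Market 1: 339 - 4p₁ + 2p₂ = 2p₁ → 6p₁ - 2p₂ = 339.
Market 2: 8p₂ - 2p₁ = 122.
Eliminating p₂: 8×(1) + 2×(2) gives 44p₁ = 2956, so p₁ = 739/11.
Back-substitute into (2): p₂ = (122 + 2×739/11) / 8 = 705/22.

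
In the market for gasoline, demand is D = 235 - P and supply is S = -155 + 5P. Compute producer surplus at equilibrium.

Equilibrium: 235 - P = -155 + 5P gives P* = 65, Q* = 170.
Supply starts at P = 31 (where S = 0).
PS = ½(65 − 31)(170) = 2890.

Producer surplus = 2890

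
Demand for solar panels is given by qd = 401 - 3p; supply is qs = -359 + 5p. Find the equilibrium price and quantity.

p* = 95, q* = 116

Set qd = qs: 401 - 3p = -359 + 5p.
760 = 8p, so p* = 95.
q* = 401 − 3(95) = 116.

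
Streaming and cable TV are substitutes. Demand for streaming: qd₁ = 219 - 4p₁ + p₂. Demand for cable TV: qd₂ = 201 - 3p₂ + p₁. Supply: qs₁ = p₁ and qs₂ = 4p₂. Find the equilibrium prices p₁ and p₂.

Market 1: 219 - 4p₁ + p₂ = p₁ → 5p₁ - p₂ = 219.
Market 2: 7p₂ - p₁ = 201.
Eliminating p₂: 7×(1) + 1×(2) gives 34p₁ = 1734, so p₁ = 51.
Back-substitute into (2): p₂ = (201 + 1×51) / 7 = 36.

p₁ = 51, p₂ = 36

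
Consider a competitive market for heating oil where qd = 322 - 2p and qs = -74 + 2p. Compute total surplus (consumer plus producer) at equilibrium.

Total surplus = 7688

Equilibrium: 322 - 2p = -74 + 2p gives p* = 99, q* = 124.
Demand choke price: p = 161; supply starts at p = 37.
CS = ½(161 − 99)(124) = 3844; PS = ½(99 − 37)(124) = 3844.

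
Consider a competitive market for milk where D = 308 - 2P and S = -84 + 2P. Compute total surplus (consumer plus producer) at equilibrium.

Equilibrium: 308 - 2P = -84 + 2P gives P* = 98, Q* = 112.
Demand choke price: P = 154; supply starts at P = 42.
CS = ½(154 − 98)(112) = 3136; PS = ½(98 − 42)(112) = 3136.

Total surplus = 6272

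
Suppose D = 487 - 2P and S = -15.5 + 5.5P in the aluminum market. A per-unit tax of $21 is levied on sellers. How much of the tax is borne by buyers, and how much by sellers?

Buyers bear $15.4, sellers bear $5.6

Pre-tax equilibrium: P* = 67, Q* = 353.
Tax on sellers shifts supply to S = -15.5 + 5.5(P − 21) = -131 + 5.5P.
487 - 2P = -131 + 5.5P gives buyer price Pb = 82.4; sellers receive Ps = 82.4 − 21 = 61.4.
New quantity: Q = 487 − 2(82.4) = 322.2.
Buyer burden = 82.4 − 67 = 15.4; seller burden = 67 − 61.4 = 5.6.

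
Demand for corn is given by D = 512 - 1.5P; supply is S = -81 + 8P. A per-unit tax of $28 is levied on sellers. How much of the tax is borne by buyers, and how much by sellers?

Buyers bear 448/19, sellers bear 84/19

Pre-tax equilibrium: P* = 1186/19, Q* = 7949/19.
Tax on sellers shifts supply to S = -81 + 8(P − 28) = -305 + 8P.
512 - 1.5P = -305 + 8P gives buyer price Pb = 86; sellers receive Ps = 86 − 28 = 58.
New quantity: Q = 512 − 1.5(86) = 383.
Buyer burden = 86 − 1186/19 = 448/19; seller burden = 1186/19 − 58 = 84/19.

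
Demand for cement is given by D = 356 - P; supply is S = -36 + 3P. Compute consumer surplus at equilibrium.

Consumer surplus = 33282

Equilibrium: 356 - P = -36 + 3P gives P* = 98, Q* = 258.
Demand choke price (D = 0): P = 356.
CS = ½(356 − 98)(258) = 33282.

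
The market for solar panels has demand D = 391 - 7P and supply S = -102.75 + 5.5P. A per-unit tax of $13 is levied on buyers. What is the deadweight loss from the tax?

Deadweight loss = 260.26

Pre-tax equilibrium: P* = 39.5, Q* = 114.5.
Tax on buyers shifts demand to D = 391 − 7(P + 13) = 300 - 7P.
300 - 7P = -102.75 + 5.5P gives seller price Ps = 32.22; buyers pay Pb = 32.22 + 13 = 45.22.
New quantity: Q = 391 − 7(45.22) = 74.46.
DWL = ½ × 13 × (114.5 − 74.46) = 260.26.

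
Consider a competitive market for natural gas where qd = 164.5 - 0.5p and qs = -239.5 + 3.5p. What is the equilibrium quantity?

Set qd = qs: 164.5 - 0.5p = -239.5 + 3.5p.
404 = 4p, so p* = 101.
q* = 164.5 − 0.5(101) = 114.

q* = 114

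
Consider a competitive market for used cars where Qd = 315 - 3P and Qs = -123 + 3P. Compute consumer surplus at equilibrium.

Consumer surplus = 1536

Equilibrium: 315 - 3P = -123 + 3P gives P* = 73, Q* = 96.
Demand choke price (Qd = 0): P = 105.
CS = ½(105 − 73)(96) = 1536.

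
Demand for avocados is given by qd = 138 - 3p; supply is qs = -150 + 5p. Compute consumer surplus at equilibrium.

Consumer surplus = 150

Equilibrium: 138 - 3p = -150 + 5p gives p* = 36, q* = 30.
Demand choke price (qd = 0): p = 46.
CS = ½(46 − 36)(30) = 150.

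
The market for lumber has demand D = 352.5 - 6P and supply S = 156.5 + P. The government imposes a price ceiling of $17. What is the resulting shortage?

Equilibrium price would be P* = 28, so the ceiling at 17 binds.
At P = 17: D = 352.5 − 6(17) = 250.5, S = 156.5 + 1(17) = 173.5.
Shortage = 250.5 − 173.5 = 77.

Shortage = 77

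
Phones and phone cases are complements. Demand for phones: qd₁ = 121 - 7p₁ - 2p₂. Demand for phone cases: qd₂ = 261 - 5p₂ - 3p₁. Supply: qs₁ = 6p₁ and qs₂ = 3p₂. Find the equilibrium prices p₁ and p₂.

p₁ = 223/49, p₂ = 1515/49

Market 1: 121 - 7p₁ - 2p₂ = 6p₁ → 13p₁ + 2p₂ = 121.
Market 2: 8p₂ + 3p₁ = 261.
Eliminating p₂: 8×(1) − 2×(2) gives 98p₁ = 446, so p₁ = 223/49.
Back-substitute into (2): p₂ = (261 − 3×223/49) / 8 = 1515/49.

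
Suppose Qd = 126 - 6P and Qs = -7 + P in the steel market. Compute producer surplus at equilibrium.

Producer surplus = 72

Equilibrium: 126 - 6P = -7 + P gives P* = 19, Q* = 12.
Supply starts at P = 7 (where Qs = 0).
PS = ½(19 − 7)(12) = 72.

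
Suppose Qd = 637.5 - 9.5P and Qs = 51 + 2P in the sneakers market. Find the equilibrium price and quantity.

Set Qd = Qs: 637.5 - 9.5P = 51 + 2P.
586.5 = 11.5P, so P* = 51.
Q* = 637.5 − 9.5(51) = 153.

P* = 51, Q* = 153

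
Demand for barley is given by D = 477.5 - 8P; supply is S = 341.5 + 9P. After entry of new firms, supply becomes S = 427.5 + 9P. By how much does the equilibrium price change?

Original equilibrium: P* = 8, Q* = 413.5.
New equilibrium: 477.5 - 8P = 427.5 + 9P, so 50 = 17P and P' = 50/17; Q' = 477.5 − 8(50/17) = 15435/34.
Change in price: 50/17 − 8 = -86/17.

ΔP = -86/17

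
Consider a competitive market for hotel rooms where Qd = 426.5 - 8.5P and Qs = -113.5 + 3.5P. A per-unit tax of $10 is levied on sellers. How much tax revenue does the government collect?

Tax revenue = 2305/12

Pre-tax equilibrium: P* = 45, Q* = 44.
Tax on sellers shifts supply to Qs = -113.5 + 3.5(P − 10) = -148.5 + 3.5P.
426.5 - 8.5P = -148.5 + 3.5P gives buyer price Pb = 575/12; sellers receive Ps = 575/12 − 10 = 455/12.
New quantity: Q = 426.5 − 8.5(575/12) = 461/24.
Revenue = 10 × 461/24 = 2305/12.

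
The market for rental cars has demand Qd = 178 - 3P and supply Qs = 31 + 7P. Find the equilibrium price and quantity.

Set Qd = Qs: 178 - 3P = 31 + 7P.
147 = 10P, so P* = 14.7.
Q* = 178 − 3(14.7) = 133.9.

P* = 14.7, Q* = 133.9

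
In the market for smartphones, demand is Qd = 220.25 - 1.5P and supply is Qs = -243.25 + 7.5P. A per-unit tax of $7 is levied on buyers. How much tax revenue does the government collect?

Pre-tax equilibrium: P* = 51.5, Q* = 143.
Tax on buyers shifts demand to Qd = 220.25 − 1.5(P + 7) = 209.75 - 1.5P.
209.75 - 1.5P = -243.25 + 7.5P gives seller price Ps = 151/3; buyers pay Pb = 151/3 + 7 = 172/3.
New quantity: Q = 220.25 − 1.5(172/3) = 134.25.
Revenue = 7 × 134.25 = 939.75.

Tax revenue = 939.75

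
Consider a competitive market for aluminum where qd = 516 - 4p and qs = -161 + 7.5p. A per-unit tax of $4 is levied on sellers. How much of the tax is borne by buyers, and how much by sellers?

Pre-tax equilibrium: p* = 1354/23, q* = 6452/23.
Tax on sellers shifts supply to qs = -161 + 7.5(p − 4) = -191 + 7.5p.
516 - 4p = -191 + 7.5p gives buyer price pb = 1414/23; sellers receive ps = 1414/23 − 4 = 1322/23.
New quantity: q = 516 − 4(1414/23) = 6212/23.
Buyer burden = 1414/23 − 1354/23 = 60/23; seller burden = 1354/23 − 1322/23 = 32/23.

Buyers bear 60/23, sellers bear 32/23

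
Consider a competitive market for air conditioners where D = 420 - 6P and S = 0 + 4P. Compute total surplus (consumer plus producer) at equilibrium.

Total surplus = 5880

Equilibrium: 420 - 6P = 0 + 4P gives P* = 42, Q* = 168.
Demand choke price: P = 70; supply starts at P = 0.
CS = ½(70 − 42)(168) = 2352; PS = ½(42 − 0)(168) = 3528.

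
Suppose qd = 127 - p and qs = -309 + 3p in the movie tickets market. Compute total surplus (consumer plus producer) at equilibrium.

Total surplus = 216

Equilibrium: 127 - p = -309 + 3p gives p* = 109, q* = 18.
Demand choke price: p = 127; supply starts at p = 103.
CS = ½(127 − 109)(18) = 162; PS = ½(109 − 103)(18) = 54.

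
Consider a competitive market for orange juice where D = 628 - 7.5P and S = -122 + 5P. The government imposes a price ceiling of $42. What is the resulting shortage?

Equilibrium price would be P* = 60, so the ceiling at 42 binds.
At P = 42: D = 628 − 7.5(42) = 313, S = -122 + 5(42) = 88.
Shortage = 313 − 88 = 225.

Shortage = 225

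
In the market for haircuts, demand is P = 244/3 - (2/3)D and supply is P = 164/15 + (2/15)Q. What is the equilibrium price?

P* = 68/3

Set the two price expressions equal: 244/3 - (2/3)Q = 164/15 + (2/15)Q.
70.4 = 0.8Q, so Q* = 88.
P* = 244/3 − (2/3)(88) = 68/3.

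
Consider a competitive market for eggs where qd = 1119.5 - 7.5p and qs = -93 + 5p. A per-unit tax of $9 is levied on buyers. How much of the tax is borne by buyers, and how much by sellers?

Pre-tax equilibrium: p* = 97, q* = 392.
Tax on buyers shifts demand to qd = 1119.5 − 7.5(p + 9) = 1052 - 7.5p.
1052 - 7.5p = -93 + 5p gives seller price ps = 91.6; buyers pay pb = 91.6 + 9 = 100.6.
New quantity: q = 1119.5 − 7.5(100.6) = 365.
Buyer burden = 100.6 − 97 = 3.6; seller burden = 97 − 91.6 = 5.4.

Buyers bear $3.6, sellers bear $5.4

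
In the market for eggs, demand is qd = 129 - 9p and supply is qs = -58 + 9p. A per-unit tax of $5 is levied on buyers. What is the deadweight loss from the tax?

Deadweight loss = 56.25

Pre-tax equilibrium: p* = 187/18, q* = 35.5.
Tax on buyers shifts demand to qd = 129 − 9(p + 5) = 84 - 9p.
84 - 9p = -58 + 9p gives seller price ps = 71/9; buyers pay pb = 71/9 + 5 = 116/9.
New quantity: q = 129 − 9(116/9) = 13.
DWL = ½ × 5 × (35.5 − 13) = 56.25.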